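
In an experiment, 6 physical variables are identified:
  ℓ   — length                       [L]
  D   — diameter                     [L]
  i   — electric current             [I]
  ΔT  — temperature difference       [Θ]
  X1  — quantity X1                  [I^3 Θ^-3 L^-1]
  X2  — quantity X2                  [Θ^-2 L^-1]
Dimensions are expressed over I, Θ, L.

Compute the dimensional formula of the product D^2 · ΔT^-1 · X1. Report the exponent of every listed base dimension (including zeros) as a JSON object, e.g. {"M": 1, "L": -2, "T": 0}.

Dimensional matrix (I×Θ×L by ℓ×D×i×ΔT×X1×X2):
  I: [ 0  0  1  0  3  0]
  Θ: [ 0  0  0  1 -3 -2]
  L: [ 1  1  0  0 -1 -1]
  [I]: (2)·0+(-1)·0+(1)·3 = 3
  [Θ]: (2)·0+(-1)·1+(1)·-3 = -4
  [L]: (2)·1+(-1)·0+(1)·-1 = 1
⇒ I^3 Θ^-4 L

{"I": 3, "Θ": -4, "L": 1}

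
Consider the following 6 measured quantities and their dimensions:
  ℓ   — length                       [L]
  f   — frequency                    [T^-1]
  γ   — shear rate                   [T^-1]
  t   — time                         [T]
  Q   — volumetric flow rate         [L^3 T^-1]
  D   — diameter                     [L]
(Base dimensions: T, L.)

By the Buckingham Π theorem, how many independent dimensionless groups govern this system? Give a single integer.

4

Write exponents as rows T,L / cols ℓ,f,γ,t,Q,D:
  T: [ 0 -1 -1  1 -1  0]
  L: [ 1  0  0  0  3  1]
RREF → pivots at {ℓ,f} ⇒ r = 2
Π count = n − r = 6 − 2 = 4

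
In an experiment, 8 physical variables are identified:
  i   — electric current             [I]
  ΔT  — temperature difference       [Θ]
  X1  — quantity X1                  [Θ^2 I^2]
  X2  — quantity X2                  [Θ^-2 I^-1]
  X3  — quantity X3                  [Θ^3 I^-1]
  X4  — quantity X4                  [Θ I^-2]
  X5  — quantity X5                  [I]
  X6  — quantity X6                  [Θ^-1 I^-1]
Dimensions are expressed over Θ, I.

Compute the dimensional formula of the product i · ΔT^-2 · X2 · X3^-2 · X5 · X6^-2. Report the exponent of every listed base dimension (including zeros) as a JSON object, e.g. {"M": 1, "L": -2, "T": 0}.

{"Θ": -8, "I": 5}

Write exponents as rows Θ,I / cols i,ΔT,X1,X2,X3,X4,X5,X6:
  Θ: [ 0  1  2 -2  3  1  0 -1]
  I: [ 1  0  2 -1 -1 -2  1 -1]
  [Θ]: (1)·0+(-2)·1+(1)·-2+(-2)·3+(1)·0+(-2)·-1 = -8
  [I]: (1)·1+(-2)·0+(1)·-1+(-2)·-1+(1)·1+(-2)·-1 = 5
⇒ Θ^-8 I^5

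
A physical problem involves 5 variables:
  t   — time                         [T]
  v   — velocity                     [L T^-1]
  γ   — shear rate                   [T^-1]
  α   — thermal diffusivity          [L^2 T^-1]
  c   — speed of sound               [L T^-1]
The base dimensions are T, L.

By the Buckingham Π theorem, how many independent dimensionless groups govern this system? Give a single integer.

3

Exponent matrix [T,L] × [t,v,γ,α,c]:
  T: [ 1 -1 -1 -1 -1]
  L: [ 0  1  0  2  1]
Row reduction gives pivot columns t,v; rank = 2
Π count = n − r = 5 − 2 = 3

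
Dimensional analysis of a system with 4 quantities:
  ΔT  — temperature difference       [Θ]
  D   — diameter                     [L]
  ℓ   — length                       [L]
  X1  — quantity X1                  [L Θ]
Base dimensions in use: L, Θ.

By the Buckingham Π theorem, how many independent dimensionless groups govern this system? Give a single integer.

2

Write exponents as rows L,Θ / cols ΔT,D,ℓ,X1:
  L: [ 0  1  1  1]
  Θ: [ 1  0  0  1]
Echelon form has 2 nonzero rows (pivots: ΔT,D)
4 vars − rank 2 = 2 Π groups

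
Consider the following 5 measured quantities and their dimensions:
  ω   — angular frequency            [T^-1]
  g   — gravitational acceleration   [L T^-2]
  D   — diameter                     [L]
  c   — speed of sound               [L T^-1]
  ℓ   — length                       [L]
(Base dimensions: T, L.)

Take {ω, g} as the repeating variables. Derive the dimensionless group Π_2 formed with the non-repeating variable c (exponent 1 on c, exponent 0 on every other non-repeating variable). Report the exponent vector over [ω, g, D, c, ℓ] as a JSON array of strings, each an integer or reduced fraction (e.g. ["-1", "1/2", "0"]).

Exponent matrix [T,L] × [ω,g,D,c,ℓ]:
  T: [-1 -2  0 -1  0]
  L: [ 0  1  1  1  1]
RREF → pivots at {ω,g} ⇒ r = 2
Repeat: ω,g; free: D,c,ℓ
RREF:
  r0: [   1    0   -2   -1   -2]
  r1: [   0    1    1    1    1]
Fix exponent of c at 1, D at 0, ℓ at 0; solve each RREF row for its pivot's exponent:
  r0: exp(ω) + (-1)·1 = 0 ⇒ exp(ω) = 1
  r1: exp(g) + (1)·1 = 0 ⇒ exp(g) = -1
Π_2 = ω · g^-1 · c

["1", "-1", "0", "1", "0"]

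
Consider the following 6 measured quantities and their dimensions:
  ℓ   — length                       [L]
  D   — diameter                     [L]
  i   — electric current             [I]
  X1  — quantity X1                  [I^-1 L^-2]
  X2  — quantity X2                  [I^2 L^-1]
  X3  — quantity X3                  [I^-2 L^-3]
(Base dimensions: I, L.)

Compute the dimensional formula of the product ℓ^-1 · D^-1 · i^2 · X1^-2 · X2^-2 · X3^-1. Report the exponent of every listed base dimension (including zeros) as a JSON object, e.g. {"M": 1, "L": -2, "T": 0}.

Dimensional matrix (I×L by ℓ×D×i×X1×X2×X3):
  I: [ 0  0  1 -1  2 -2]
  L: [ 1  1  0 -2 -1 -3]
  [I]: (-1)·0+(-1)·0+(2)·1+(-2)·-1+(-2)·2+(-1)·-2 = 2
  [L]: (-1)·1+(-1)·1+(2)·0+(-2)·-2+(-2)·-1+(-1)·-3 = 7
⇒ I^2 L^7

{"I": 2, "L": 7}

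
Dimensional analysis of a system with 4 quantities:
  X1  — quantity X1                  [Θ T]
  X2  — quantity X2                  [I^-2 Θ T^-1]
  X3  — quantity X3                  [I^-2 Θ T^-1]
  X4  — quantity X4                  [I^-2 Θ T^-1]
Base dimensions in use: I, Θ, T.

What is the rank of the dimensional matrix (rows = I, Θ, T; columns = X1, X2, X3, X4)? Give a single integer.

2

Write exponents as rows I,Θ,T / cols X1,X2,X3,X4:
  I: [ 0 -2 -2 -2]
  Θ: [ 1  1  1  1]
  T: [ 1 -1 -1 -1]
Echelon form has 2 nonzero rows (pivots: X1,X2)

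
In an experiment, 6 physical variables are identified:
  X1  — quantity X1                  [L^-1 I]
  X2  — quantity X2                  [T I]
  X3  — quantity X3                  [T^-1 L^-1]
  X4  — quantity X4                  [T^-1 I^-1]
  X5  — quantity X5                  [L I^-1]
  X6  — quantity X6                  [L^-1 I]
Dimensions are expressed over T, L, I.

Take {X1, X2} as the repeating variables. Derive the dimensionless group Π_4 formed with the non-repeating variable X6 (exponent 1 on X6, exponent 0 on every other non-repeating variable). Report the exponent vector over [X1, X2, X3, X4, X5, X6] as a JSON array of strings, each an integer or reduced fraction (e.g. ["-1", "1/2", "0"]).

Dimensional matrix (T×L×I by X1×X2×X3×X4×X5×X6):
  T: [ 0  1 -1 -1  0  0]
  L: [-1  0 -1  0  1 -1]
  I: [ 1  1  0 -1 -1  1]
Echelon form has 2 nonzero rows (pivots: X1,X2)
Repeat: X1,X2; free: X3,X4,X5,X6
RREF:
  r0: [   1    0    1    0   -1    1]
  r1: [   0    1   -1   -1    0    0]
  r2: [   0    0    0    0    0    0]
Fix exponent of X6 at 1, X3 at 0, X4 at 0, X5 at 0; solve each RREF row for its pivot's exponent:
  r0: exp(X1) + (1)·1 = 0 ⇒ exp(X1) = -1
  r1: exp(X2) + (0)·1 = 0 ⇒ exp(X2) = 0
Π_4 = X1^-1 · X6

["-1", "0", "0", "0", "0", "1"]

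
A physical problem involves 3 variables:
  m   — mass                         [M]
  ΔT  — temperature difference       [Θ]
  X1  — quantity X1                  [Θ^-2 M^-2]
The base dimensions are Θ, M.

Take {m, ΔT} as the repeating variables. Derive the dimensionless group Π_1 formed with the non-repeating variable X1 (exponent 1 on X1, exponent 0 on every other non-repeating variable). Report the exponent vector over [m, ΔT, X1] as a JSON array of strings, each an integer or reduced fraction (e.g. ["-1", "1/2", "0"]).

["2", "2", "1"]

Dimensional matrix (Θ×M by m×ΔT×X1):
  Θ: [ 0  1 -2]
  M: [ 1  0 -2]
Echelon form has 2 nonzero rows (pivots: m,ΔT)
Repeat: m,ΔT; free: X1
RREF:
  r0: [   1    0   -2]
  r1: [   0    1   -2]
Fix exponent of X1 at 1; solve each RREF row for its pivot's exponent:
  r0: exp(m) + (-2)·1 = 0 ⇒ exp(m) = 2
  r1: exp(ΔT) + (-2)·1 = 0 ⇒ exp(ΔT) = 2
Π_1 = m^2 · ΔT^2 · X1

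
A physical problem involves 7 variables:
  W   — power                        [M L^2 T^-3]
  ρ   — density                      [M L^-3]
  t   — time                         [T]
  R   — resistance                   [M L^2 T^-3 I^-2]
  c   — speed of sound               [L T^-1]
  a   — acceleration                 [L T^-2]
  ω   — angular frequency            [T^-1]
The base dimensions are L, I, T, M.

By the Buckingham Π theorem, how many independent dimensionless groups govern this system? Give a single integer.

Dimensional matrix (L×I×T×M by W×ρ×t×R×c×a×ω):
  L: [ 2 -3  0  2  1  1  0]
  I: [ 0  0  0 -2  0  0  0]
  T: [-3  0  1 -3 -1 -2 -1]
  M: [ 1  1  0  1  0  0  0]
RREF → pivots at {W,ρ,t,R} ⇒ r = 4
7 vars − rank 4 = 3 Π groups

3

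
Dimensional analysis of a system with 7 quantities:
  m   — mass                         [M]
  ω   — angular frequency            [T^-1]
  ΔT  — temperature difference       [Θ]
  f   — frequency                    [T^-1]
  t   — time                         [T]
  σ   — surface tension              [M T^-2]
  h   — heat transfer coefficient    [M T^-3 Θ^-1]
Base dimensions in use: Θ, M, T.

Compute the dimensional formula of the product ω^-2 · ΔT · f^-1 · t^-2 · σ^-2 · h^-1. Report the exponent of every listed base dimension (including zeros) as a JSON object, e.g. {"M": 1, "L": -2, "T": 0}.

Dimensional matrix (Θ×M×T by m×ω×ΔT×f×t×σ×h):
  Θ: [ 0  0  1  0  0  0 -1]
  M: [ 1  0  0  0  0  1  1]
  T: [ 0 -1  0 -1  1 -2 -3]
  [Θ]: (-2)·0+(1)·1+(-1)·0+(-2)·0+(-2)·0+(-1)·-1 = 2
  [M]: (-2)·0+(1)·0+(-1)·0+(-2)·0+(-2)·1+(-1)·1 = -3
  [T]: (-2)·-1+(1)·0+(-1)·-1+(-2)·1+(-2)·-2+(-1)·-3 = 8
⇒ Θ^2 M^-3 T^8

{"Θ": 2, "M": -3, "T": 8}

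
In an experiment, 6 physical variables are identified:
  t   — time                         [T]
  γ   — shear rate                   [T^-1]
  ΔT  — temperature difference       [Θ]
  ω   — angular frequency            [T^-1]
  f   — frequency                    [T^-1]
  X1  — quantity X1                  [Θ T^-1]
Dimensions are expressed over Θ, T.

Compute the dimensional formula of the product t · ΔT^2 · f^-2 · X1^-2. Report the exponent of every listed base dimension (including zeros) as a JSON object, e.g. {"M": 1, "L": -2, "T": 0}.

{"Θ": 0, "T": 5}

Dimensional matrix (Θ×T by t×γ×ΔT×ω×f×X1):
  Θ: [ 0  0  1  0  0  1]
  T: [ 1 -1  0 -1 -1 -1]
  [Θ]: (1)·0+(2)·1+(-2)·0+(-2)·1 = 0
  [T]: (1)·1+(2)·0+(-2)·-1+(-2)·-1 = 5
⇒ T^5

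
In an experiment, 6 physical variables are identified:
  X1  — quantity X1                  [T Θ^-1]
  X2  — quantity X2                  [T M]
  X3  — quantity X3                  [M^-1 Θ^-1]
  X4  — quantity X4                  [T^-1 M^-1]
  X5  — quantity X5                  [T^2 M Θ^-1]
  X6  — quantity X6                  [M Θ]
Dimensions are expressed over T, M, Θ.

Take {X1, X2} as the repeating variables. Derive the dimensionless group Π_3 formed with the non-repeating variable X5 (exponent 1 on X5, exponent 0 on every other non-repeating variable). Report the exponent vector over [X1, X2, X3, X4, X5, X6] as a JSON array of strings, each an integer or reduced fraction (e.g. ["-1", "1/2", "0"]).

["-1", "-1", "0", "0", "1", "0"]

Exponent matrix [T,M,Θ] × [X1,X2,X3,X4,X5,X6]:
  T: [ 1  1  0 -1  2  0]
  M: [ 0  1 -1 -1  1  1]
  Θ: [-1  0 -1  0 -1  1]
Echelon form has 2 nonzero rows (pivots: X1,X2)
Pivot set = {X1,X2}, free = {X3,X4,X5,X6}
RREF:
  r0: [   1    0    1    0    1   -1]
  r1: [   0    1   -1   -1    1    1]
  r2: [   0    0    0    0    0    0]
Fix exponent of X5 at 1, X3 at 0, X4 at 0, X6 at 0; solve each RREF row for its pivot's exponent:
  r0: exp(X1) + (1)·1 = 0 ⇒ exp(X1) = -1
  r1: exp(X2) + (1)·1 = 0 ⇒ exp(X2) = -1
Π_3 = X1^-1 · X2^-1 · X5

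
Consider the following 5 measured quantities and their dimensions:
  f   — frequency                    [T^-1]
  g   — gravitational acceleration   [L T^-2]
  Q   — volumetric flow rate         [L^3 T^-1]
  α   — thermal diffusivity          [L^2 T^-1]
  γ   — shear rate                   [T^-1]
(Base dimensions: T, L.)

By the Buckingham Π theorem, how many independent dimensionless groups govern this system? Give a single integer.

3

Dimensional matrix (T×L by f×g×Q×α×γ):
  T: [-1 -2 -1 -1 -1]
  L: [ 0  1  3  2  0]
Echelon form has 2 nonzero rows (pivots: f,g)
Π count = n − r = 5 − 2 = 3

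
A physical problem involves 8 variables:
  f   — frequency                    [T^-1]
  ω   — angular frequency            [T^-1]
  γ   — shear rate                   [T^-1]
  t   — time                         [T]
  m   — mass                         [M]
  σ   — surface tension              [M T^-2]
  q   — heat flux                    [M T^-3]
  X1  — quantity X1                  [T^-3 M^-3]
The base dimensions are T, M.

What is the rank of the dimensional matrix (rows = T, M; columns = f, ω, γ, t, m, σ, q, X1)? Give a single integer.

Write exponents as rows T,M / cols f,ω,γ,t,m,σ,q,X1:
  T: [-1 -1 -1  1  0 -2 -3 -3]
  M: [ 0  0  0  0  1  1  1 -3]
RREF → pivots at {f,m} ⇒ r = 2

2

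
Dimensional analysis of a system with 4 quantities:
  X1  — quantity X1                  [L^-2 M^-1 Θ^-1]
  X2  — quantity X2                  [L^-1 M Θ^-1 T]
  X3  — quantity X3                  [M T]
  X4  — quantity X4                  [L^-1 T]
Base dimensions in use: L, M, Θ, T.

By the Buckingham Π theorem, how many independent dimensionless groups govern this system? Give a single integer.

1

Dimensional matrix (L×M×Θ×T by X1×X2×X3×X4):
  L: [-2 -1  0 -1]
  M: [-1  1  1  0]
  Θ: [-1 -1  0  0]
  T: [ 0  1  1  1]
Echelon form has 3 nonzero rows (pivots: X1,X2,X3)
Π count = n − r = 4 − 3 = 1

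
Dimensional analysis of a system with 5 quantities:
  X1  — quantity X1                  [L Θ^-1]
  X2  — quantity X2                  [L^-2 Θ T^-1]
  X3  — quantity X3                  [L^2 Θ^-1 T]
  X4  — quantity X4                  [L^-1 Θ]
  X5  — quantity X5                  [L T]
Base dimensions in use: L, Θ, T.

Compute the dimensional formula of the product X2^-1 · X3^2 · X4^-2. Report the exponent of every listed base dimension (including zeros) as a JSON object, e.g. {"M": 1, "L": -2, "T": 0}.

{"L": 8, "Θ": -5, "T": 3}

Dimensional matrix (L×Θ×T by X1×X2×X3×X4×X5):
  L: [ 1 -2  2 -1  1]
  Θ: [-1  1 -1  1  0]
  T: [ 0 -1  1  0  1]
  [L]: (-1)·-2+(2)·2+(-2)·-1 = 8
  [Θ]: (-1)·1+(2)·-1+(-2)·1 = -5
  [T]: (-1)·-1+(2)·1+(-2)·0 = 3
⇒ L^8 Θ^-5 T^3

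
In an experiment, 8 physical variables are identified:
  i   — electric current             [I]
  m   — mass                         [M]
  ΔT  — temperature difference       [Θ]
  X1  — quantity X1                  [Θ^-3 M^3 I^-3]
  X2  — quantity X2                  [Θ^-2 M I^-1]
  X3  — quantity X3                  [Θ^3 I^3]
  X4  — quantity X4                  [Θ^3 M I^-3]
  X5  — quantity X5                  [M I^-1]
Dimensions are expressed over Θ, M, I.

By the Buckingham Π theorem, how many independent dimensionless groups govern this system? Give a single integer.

Exponent matrix [Θ,M,I] × [i,m,ΔT,X1,X2,X3,X4,X5]:
  Θ: [ 0  0  1 -3 -2  3  3  0]
  M: [ 0  1  0  3  1  0  1  1]
  I: [ 1  0  0 -3 -1  3 -3 -1]
Row reduction gives pivot columns i,m,ΔT; rank = 3
n=8, r=3 ⇒ 5 dimensionless groups

5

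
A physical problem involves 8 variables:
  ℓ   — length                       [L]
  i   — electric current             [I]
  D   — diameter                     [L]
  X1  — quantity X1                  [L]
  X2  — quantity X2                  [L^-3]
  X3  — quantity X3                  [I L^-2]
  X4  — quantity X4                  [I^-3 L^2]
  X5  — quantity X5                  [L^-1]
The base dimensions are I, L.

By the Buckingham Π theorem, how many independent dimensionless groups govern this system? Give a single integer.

Dimensional matrix (I×L by ℓ×i×D×X1×X2×X3×X4×X5):
  I: [ 0  1  0  0  0  1 -3  0]
  L: [ 1  0  1  1 -3 -2  2 -1]
RREF → pivots at {ℓ,i} ⇒ r = 2
8 vars − rank 2 = 6 Π groups

6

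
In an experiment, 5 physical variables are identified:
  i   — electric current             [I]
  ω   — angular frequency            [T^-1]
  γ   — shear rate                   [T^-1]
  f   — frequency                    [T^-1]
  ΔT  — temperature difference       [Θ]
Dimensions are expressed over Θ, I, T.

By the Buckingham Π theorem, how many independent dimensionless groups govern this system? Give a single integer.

2

Dimensional matrix (Θ×I×T by i×ω×γ×f×ΔT):
  Θ: [ 0  0  0  0  1]
  I: [ 1  0  0  0  0]
  T: [ 0 -1 -1 -1  0]
Row reduction gives pivot columns i,ω,ΔT; rank = 3
Π count = n − r = 5 − 3 = 2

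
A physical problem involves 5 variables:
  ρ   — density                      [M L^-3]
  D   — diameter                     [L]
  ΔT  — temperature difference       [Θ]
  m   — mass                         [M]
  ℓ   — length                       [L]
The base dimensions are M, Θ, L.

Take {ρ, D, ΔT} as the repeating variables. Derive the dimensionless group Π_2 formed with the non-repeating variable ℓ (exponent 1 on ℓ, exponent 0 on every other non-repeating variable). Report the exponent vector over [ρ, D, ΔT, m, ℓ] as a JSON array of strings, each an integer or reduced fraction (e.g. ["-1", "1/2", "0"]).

Write exponents as rows M,Θ,L / cols ρ,D,ΔT,m,ℓ:
  M: [ 1  0  0  1  0]
  Θ: [ 0  0  1  0  0]
  L: [-3  1  0  0  1]
Echelon form has 3 nonzero rows (pivots: ρ,D,ΔT)
Pivot set = {ρ,D,ΔT}, free = {m,ℓ}
RREF:
  r0: [   1    0    0    1    0]
  r1: [   0    1    0    3    1]
  r2: [   0    0    1    0    0]
Fix exponent of ℓ at 1, m at 0; solve each RREF row for its pivot's exponent:
  r0: exp(ρ) + (0)·1 = 0 ⇒ exp(ρ) = 0
  r1: exp(D) + (1)·1 = 0 ⇒ exp(D) = -1
  r2: exp(ΔT) + (0)·1 = 0 ⇒ exp(ΔT) = 0
Π_2 = D^-1 · ℓ

["0", "-1", "0", "0", "1"]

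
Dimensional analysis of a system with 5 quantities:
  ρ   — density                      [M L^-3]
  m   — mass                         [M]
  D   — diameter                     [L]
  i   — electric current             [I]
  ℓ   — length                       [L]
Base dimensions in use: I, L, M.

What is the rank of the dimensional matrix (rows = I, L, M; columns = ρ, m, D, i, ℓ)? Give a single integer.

3

Write exponents as rows I,L,M / cols ρ,m,D,i,ℓ:
  I: [ 0  0  0  1  0]
  L: [-3  0  1  0  1]
  M: [ 1  1  0  0  0]
Row reduction gives pivot columns ρ,m,i; rank = 3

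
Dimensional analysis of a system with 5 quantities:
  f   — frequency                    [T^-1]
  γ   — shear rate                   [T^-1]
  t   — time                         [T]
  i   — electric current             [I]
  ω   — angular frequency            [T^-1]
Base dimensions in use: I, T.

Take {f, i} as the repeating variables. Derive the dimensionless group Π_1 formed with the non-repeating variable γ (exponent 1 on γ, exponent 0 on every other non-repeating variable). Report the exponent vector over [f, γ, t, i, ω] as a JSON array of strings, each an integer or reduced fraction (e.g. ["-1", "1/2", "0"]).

["-1", "1", "0", "0", "0"]

Dimensional matrix (I×T by f×γ×t×i×ω):
  I: [ 0  0  0  1  0]
  T: [-1 -1  1  0 -1]
RREF → pivots at {f,i} ⇒ r = 2
Pivot set = {f,i}, free = {γ,t,ω}
RREF:
  r0: [   1    1   -1    0    1]
  r1: [   0    0    0    1    0]
Fix exponent of γ at 1, t at 0, ω at 0; solve each RREF row for its pivot's exponent:
  r0: exp(f) + (1)·1 = 0 ⇒ exp(f) = -1
  r1: exp(i) + (0)·1 = 0 ⇒ exp(i) = 0
Π_1 = f^-1 · γ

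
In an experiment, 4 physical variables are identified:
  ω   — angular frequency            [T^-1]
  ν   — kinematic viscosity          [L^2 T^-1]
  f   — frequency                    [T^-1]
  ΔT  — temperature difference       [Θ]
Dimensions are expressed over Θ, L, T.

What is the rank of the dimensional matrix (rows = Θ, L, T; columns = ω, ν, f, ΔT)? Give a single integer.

Write exponents as rows Θ,L,T / cols ω,ν,f,ΔT:
  Θ: [ 0  0  0  1]
  L: [ 0  2  0  0]
  T: [-1 -1 -1  0]
Row reduction gives pivot columns ω,ν,ΔT; rank = 3

3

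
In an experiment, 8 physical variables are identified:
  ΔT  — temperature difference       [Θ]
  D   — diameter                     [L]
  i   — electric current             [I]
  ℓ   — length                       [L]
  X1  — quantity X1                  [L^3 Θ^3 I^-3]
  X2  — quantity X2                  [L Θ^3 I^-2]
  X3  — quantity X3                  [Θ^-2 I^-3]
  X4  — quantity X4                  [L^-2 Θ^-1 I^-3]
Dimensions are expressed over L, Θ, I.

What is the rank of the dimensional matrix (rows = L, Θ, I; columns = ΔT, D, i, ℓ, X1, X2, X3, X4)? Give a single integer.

Write exponents as rows L,Θ,I / cols ΔT,D,i,ℓ,X1,X2,X3,X4:
  L: [ 0  1  0  1  3  1  0 -2]
  Θ: [ 1  0  0  0  3  3 -2 -1]
  I: [ 0  0  1  0 -3 -2 -3 -3]
Row reduction gives pivot columns ΔT,D,i; rank = 3

3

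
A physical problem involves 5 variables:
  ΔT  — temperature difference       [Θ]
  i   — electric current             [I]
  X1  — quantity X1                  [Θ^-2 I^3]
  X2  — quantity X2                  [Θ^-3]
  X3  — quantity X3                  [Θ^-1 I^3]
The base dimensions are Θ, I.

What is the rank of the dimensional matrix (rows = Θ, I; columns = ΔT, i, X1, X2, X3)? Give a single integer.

2

Dimensional matrix (Θ×I by ΔT×i×X1×X2×X3):
  Θ: [ 1  0 -2 -3 -1]
  I: [ 0  1  3  0  3]
Echelon form has 2 nonzero rows (pivots: ΔT,i)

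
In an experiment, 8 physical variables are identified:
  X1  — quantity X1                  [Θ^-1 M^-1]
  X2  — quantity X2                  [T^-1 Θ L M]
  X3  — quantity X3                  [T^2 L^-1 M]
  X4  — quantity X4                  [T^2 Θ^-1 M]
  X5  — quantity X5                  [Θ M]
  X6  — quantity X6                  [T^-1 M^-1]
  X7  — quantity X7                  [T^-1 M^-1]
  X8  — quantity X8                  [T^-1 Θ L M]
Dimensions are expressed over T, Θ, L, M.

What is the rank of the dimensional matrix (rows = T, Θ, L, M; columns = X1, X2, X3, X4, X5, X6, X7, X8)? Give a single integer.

Exponent matrix [T,Θ,L,M] × [X1,X2,X3,X4,X5,X6,X7,X8]:
  T: [ 0 -1  2  2  0 -1 -1 -1]
  Θ: [-1  1  0 -1  1  0  0  1]
  L: [ 0  1 -1  0  0  0  0  1]
  M: [-1  1  1  1  1 -1 -1  1]
RREF → pivots at {X1,X2,X3} ⇒ r = 3

3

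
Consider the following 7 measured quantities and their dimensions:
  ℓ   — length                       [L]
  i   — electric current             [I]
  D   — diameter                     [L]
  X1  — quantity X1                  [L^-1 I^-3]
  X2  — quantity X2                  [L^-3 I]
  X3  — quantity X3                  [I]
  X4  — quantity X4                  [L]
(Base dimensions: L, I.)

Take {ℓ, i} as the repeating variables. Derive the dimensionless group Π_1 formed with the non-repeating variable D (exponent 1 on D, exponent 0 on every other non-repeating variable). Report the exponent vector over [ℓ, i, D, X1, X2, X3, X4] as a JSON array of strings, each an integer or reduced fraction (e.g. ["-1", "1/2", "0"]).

Exponent matrix [L,I] × [ℓ,i,D,X1,X2,X3,X4]:
  L: [ 1  0  1 -1 -3  0  1]
  I: [ 0  1  0 -3  1  1  0]
RREF → pivots at {ℓ,i} ⇒ r = 2
Repeat: ℓ,i; free: D,X1,X2,X3,X4
RREF:
  r0: [   1    0    1   -1   -3    0    1]
  r1: [   0    1    0   -3    1    1    0]
Fix exponent of D at 1, X1 at 0, X2 at 0, X3 at 0, X4 at 0; solve each RREF row for its pivot's exponent:
  r0: exp(ℓ) + (1)·1 = 0 ⇒ exp(ℓ) = -1
  r1: exp(i) + (0)·1 = 0 ⇒ exp(i) = 0
Π_1 = ℓ^-1 · D

["-1", "0", "1", "0", "0", "0", "0"]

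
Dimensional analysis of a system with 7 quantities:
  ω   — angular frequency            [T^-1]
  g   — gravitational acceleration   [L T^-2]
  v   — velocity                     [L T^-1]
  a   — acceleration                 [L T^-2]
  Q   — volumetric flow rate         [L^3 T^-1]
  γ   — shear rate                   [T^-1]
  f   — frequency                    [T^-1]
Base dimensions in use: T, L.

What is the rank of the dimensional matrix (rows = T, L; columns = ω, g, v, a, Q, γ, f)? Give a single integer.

2

Write exponents as rows T,L / cols ω,g,v,a,Q,γ,f:
  T: [-1 -2 -1 -2 -1 -1 -1]
  L: [ 0  1  1  1  3  0  0]
Row reduction gives pivot columns ω,g; rank = 2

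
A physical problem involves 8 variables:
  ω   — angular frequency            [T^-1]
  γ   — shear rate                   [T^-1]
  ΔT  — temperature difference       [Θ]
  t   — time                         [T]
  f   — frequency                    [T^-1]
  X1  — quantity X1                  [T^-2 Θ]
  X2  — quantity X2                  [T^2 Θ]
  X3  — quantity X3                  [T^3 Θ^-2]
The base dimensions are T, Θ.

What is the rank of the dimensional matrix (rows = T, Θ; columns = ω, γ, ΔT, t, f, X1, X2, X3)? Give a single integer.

Write exponents as rows T,Θ / cols ω,γ,ΔT,t,f,X1,X2,X3:
  T: [-1 -1  0  1 -1 -2  2  3]
  Θ: [ 0  0  1  0  0  1  1 -2]
Row reduction gives pivot columns ω,ΔT; rank = 2

2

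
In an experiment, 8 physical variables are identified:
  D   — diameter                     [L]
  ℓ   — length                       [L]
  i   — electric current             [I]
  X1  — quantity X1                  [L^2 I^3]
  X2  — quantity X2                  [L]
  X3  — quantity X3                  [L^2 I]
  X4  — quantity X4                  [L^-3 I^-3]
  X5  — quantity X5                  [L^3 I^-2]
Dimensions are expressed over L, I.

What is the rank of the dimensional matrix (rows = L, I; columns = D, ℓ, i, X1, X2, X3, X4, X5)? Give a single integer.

2

Write exponents as rows L,I / cols D,ℓ,i,X1,X2,X3,X4,X5:
  L: [ 1  1  0  2  1  2 -3  3]
  I: [ 0  0  1  3  0  1 -3 -2]
RREF → pivots at {D,i} ⇒ r = 2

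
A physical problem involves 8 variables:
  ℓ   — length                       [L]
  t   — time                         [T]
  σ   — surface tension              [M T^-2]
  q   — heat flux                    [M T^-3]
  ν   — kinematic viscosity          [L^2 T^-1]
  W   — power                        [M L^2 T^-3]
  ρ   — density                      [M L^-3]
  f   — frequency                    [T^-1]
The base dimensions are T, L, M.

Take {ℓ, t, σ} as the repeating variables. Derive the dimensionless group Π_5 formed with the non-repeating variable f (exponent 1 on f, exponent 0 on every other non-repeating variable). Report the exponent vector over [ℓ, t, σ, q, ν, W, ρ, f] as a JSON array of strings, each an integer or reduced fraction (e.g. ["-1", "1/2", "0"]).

["0", "1", "0", "0", "0", "0", "0", "1"]

Exponent matrix [T,L,M] × [ℓ,t,σ,q,ν,W,ρ,f]:
  T: [ 0  1 -2 -3 -1 -3  0 -1]
  L: [ 1  0  0  0  2  2 -3  0]
  M: [ 0  0  1  1  0  1  1  0]
RREF → pivots at {ℓ,t,σ} ⇒ r = 3
Pivot set = {ℓ,t,σ}, free = {q,ν,W,ρ,f}
RREF:
  r0: [   1    0    0    0    2    2   -3    0]
  r1: [   0    1    0   -1   -1   -1    2   -1]
  r2: [   0    0    1    1    0    1    1    0]
Fix exponent of f at 1, q at 0, ν at 0, W at 0, ρ at 0; solve each RREF row for its pivot's exponent:
  r0: exp(ℓ) + (0)·1 = 0 ⇒ exp(ℓ) = 0
  r1: exp(t) + (-1)·1 = 0 ⇒ exp(t) = 1
  r2: exp(σ) + (0)·1 = 0 ⇒ exp(σ) = 0
Π_5 = t · f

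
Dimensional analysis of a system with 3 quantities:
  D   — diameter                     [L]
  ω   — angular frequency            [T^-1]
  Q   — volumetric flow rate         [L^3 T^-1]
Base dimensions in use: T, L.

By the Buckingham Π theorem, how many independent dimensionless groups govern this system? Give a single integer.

1

Exponent matrix [T,L] × [D,ω,Q]:
  T: [ 0 -1 -1]
  L: [ 1  0  3]
RREF → pivots at {D,ω} ⇒ r = 2
n=3, r=2 ⇒ 1 dimensionless group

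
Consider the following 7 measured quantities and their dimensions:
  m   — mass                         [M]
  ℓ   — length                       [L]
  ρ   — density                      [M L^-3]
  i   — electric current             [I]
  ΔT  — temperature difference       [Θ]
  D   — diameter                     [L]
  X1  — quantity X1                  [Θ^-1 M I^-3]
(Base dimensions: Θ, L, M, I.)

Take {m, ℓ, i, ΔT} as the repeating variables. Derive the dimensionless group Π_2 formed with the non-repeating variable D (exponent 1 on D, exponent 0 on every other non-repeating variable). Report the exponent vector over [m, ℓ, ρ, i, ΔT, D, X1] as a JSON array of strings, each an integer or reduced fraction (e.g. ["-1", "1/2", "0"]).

Write exponents as rows Θ,L,M,I / cols m,ℓ,ρ,i,ΔT,D,X1:
  Θ: [ 0  0  0  0  1  0 -1]
  L: [ 0  1 -3  0  0  1  0]
  M: [ 1  0  1  0  0  0  1]
  I: [ 0  0  0  1  0  0 -3]
Echelon form has 4 nonzero rows (pivots: m,ℓ,i,ΔT)
Pivot set = {m,ℓ,i,ΔT}, free = {ρ,D,X1}
RREF:
  r0: [   1    0    1    0    0    0    1]
  r1: [   0    1   -3    0    0    1    0]
  r2: [   0    0    0    1    0    0   -3]
  r3: [   0    0    0    0    1    0   -1]
Fix exponent of D at 1, ρ at 0, X1 at 0; solve each RREF row for its pivot's exponent:
  r0: exp(m) + (0)·1 = 0 ⇒ exp(m) = 0
  r1: exp(ℓ) + (1)·1 = 0 ⇒ exp(ℓ) = -1
  r2: exp(i) + (0)·1 = 0 ⇒ exp(i) = 0
  r3: exp(ΔT) + (0)·1 = 0 ⇒ exp(ΔT) = 0
Π_2 = ℓ^-1 · D

["0", "-1", "0", "0", "0", "1", "0"]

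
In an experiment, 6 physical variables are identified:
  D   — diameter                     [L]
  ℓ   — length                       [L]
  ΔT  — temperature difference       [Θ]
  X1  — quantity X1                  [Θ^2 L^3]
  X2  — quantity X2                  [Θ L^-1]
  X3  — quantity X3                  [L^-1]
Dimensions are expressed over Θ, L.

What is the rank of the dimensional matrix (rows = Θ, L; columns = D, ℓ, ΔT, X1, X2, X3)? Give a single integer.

2

Exponent matrix [Θ,L] × [D,ℓ,ΔT,X1,X2,X3]:
  Θ: [ 0  0  1  2  1  0]
  L: [ 1  1  0  3 -1 -1]
RREF → pivots at {D,ΔT} ⇒ r = 2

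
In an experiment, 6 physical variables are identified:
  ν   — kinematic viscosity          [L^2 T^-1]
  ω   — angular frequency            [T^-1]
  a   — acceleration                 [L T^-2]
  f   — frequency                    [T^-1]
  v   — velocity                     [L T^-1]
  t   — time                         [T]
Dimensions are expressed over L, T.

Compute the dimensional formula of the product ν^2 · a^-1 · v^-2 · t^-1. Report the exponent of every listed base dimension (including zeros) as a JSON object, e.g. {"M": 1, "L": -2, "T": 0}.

Exponent matrix [L,T] × [ν,ω,a,f,v,t]:
  L: [ 2  0  1  0  1  0]
  T: [-1 -1 -2 -1 -1  1]
  [L]: (2)·2+(-1)·1+(-2)·1+(-1)·0 = 1
  [T]: (2)·-1+(-1)·-2+(-2)·-1+(-1)·1 = 1
⇒ L T

{"L": 1, "T": 1}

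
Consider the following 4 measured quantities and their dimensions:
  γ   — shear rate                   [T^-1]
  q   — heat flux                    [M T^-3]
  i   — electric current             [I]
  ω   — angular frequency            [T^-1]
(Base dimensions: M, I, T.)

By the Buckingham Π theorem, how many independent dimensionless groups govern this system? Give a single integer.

Write exponents as rows M,I,T / cols γ,q,i,ω:
  M: [ 0  1  0  0]
  I: [ 0  0  1  0]
  T: [-1 -3  0 -1]
Echelon form has 3 nonzero rows (pivots: γ,q,i)
Π count = n − r = 4 − 3 = 1

1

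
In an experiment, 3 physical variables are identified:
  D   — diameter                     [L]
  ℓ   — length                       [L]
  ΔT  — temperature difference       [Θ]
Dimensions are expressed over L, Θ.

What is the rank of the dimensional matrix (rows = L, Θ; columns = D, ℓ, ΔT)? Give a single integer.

2

Write exponents as rows L,Θ / cols D,ℓ,ΔT:
  L: [ 1  1  0]
  Θ: [ 0  0  1]
RREF → pivots at {D,ΔT} ⇒ r = 2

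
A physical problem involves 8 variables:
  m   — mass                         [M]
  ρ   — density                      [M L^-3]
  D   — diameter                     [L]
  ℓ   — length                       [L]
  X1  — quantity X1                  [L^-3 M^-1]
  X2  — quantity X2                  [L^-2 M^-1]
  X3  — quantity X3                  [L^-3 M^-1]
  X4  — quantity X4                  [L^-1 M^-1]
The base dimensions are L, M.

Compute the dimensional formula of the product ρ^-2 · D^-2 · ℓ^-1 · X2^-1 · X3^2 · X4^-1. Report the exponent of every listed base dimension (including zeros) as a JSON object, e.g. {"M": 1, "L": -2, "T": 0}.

Dimensional matrix (L×M by m×ρ×D×ℓ×X1×X2×X3×X4):
  L: [ 0 -3  1  1 -3 -2 -3 -1]
  M: [ 1  1  0  0 -1 -1 -1 -1]
  [L]: (-2)·-3+(-2)·1+(-1)·1+(-1)·-2+(2)·-3+(-1)·-1 = 0
  [M]: (-2)·1+(-2)·0+(-1)·0+(-1)·-1+(2)·-1+(-1)·-1 = -2
⇒ M^-2

{"L": 0, "M": -2}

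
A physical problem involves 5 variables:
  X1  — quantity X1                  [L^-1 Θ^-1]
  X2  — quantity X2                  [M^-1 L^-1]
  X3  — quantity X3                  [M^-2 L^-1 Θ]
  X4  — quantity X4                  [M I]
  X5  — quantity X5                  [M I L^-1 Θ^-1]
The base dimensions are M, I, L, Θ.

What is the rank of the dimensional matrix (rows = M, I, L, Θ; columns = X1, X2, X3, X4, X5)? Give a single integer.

Write exponents as rows M,I,L,Θ / cols X1,X2,X3,X4,X5:
  M: [ 0 -1 -2  1  1]
  I: [ 0  0  0  1  1]
  L: [-1 -1 -1  0 -1]
  Θ: [-1  0  1  0 -1]
RREF → pivots at {X1,X2,X4} ⇒ r = 3

3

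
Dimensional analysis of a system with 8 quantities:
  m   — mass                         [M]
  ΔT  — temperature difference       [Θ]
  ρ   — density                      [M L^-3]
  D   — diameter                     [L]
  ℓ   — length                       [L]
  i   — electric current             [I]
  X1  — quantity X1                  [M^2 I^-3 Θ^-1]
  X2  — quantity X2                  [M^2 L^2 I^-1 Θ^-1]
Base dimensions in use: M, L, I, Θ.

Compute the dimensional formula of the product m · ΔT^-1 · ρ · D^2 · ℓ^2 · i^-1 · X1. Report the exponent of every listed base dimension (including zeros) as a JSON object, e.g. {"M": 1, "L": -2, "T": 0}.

Write exponents as rows M,L,I,Θ / cols m,ΔT,ρ,D,ℓ,i,X1,X2:
  M: [ 1  0  1  0  0  0  2  2]
  L: [ 0  0 -3  1  1  0  0  2]
  I: [ 0  0  0  0  0  1 -3 -1]
  Θ: [ 0  1  0  0  0  0 -1 -1]
  [M]: (1)·1+(-1)·0+(1)·1+(2)·0+(2)·0+(-1)·0+(1)·2 = 4
  [L]: (1)·0+(-1)·0+(1)·-3+(2)·1+(2)·1+(-1)·0+(1)·0 = 1
  [I]: (1)·0+(-1)·0+(1)·0+(2)·0+(2)·0+(-1)·1+(1)·-3 = -4
  [Θ]: (1)·0+(-1)·1+(1)·0+(2)·0+(2)·0+(-1)·0+(1)·-1 = -2
⇒ M^4 L I^-4 Θ^-2

{"M": 4, "L": 1, "I": -4, "Θ": -2}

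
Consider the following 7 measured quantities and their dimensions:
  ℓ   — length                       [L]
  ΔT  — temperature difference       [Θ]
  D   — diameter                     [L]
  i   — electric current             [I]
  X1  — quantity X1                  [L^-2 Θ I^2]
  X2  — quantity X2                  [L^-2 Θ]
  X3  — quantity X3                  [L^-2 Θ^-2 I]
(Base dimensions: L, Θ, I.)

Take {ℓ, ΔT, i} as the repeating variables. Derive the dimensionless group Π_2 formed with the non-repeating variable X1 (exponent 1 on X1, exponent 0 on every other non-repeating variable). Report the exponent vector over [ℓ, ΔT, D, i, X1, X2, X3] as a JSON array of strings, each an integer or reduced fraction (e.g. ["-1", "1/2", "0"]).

["2", "-1", "0", "-2", "1", "0", "0"]

Exponent matrix [L,Θ,I] × [ℓ,ΔT,D,i,X1,X2,X3]:
  L: [ 1  0  1  0 -2 -2 -2]
  Θ: [ 0  1  0  0  1  1 -2]
  I: [ 0  0  0  1  2  0  1]
RREF → pivots at {ℓ,ΔT,i} ⇒ r = 3
Pivot set = {ℓ,ΔT,i}, free = {D,X1,X2,X3}
RREF:
  r0: [   1    0    1    0   -2   -2   -2]
  r1: [   0    1    0    0    1    1   -2]
  r2: [   0    0    0    1    2    0    1]
Fix exponent of X1 at 1, D at 0, X2 at 0, X3 at 0; solve each RREF row for its pivot's exponent:
  r0: exp(ℓ) + (-2)·1 = 0 ⇒ exp(ℓ) = 2
  r1: exp(ΔT) + (1)·1 = 0 ⇒ exp(ΔT) = -1
  r2: exp(i) + (2)·1 = 0 ⇒ exp(i) = -2
Π_2 = ℓ^2 · ΔT^-1 · i^-2 · X1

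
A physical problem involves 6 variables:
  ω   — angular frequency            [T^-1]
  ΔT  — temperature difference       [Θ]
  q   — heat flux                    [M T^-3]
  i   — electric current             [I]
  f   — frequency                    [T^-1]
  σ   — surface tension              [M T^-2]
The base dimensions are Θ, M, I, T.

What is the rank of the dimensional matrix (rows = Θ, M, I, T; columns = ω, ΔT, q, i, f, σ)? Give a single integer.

4

Dimensional matrix (Θ×M×I×T by ω×ΔT×q×i×f×σ):
  Θ: [ 0  1  0  0  0  0]
  M: [ 0  0  1  0  0  1]
  I: [ 0  0  0  1  0  0]
  T: [-1  0 -3  0 -1 -2]
Row reduction gives pivot columns ω,ΔT,q,i; rank = 4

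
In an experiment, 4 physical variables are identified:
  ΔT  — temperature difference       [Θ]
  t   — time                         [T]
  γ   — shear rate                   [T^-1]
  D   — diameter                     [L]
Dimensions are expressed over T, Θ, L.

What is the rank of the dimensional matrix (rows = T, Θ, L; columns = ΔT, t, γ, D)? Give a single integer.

Exponent matrix [T,Θ,L] × [ΔT,t,γ,D]:
  T: [ 0  1 -1  0]
  Θ: [ 1  0  0  0]
  L: [ 0  0  0  1]
Row reduction gives pivot columns ΔT,t,D; rank = 3

3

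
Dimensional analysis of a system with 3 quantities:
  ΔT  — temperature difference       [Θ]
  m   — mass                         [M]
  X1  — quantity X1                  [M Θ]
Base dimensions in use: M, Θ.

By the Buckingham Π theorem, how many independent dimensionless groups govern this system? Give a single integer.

Write exponents as rows M,Θ / cols ΔT,m,X1:
  M: [ 0  1  1]
  Θ: [ 1  0  1]
RREF → pivots at {ΔT,m} ⇒ r = 2
3 vars − rank 2 = 1 Π group

1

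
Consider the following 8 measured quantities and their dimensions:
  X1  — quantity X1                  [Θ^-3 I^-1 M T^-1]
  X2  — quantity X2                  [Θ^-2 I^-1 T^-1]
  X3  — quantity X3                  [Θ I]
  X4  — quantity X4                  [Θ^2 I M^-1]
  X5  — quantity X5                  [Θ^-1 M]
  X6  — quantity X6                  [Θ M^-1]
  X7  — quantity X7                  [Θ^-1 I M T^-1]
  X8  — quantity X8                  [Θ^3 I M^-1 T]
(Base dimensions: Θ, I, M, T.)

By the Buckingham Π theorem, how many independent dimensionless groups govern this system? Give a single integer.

Dimensional matrix (Θ×I×M×T by X1×X2×X3×X4×X5×X6×X7×X8):
  Θ: [-3 -2  1  2 -1  1 -1  3]
  I: [-1 -1  1  1  0  0  1  1]
  M: [ 1  0  0 -1  1 -1  1 -1]
  T: [-1 -1  0  0  0  0 -1  1]
Echelon form has 3 nonzero rows (pivots: X1,X2,X3)
n=8, r=3 ⇒ 5 dimensionless groups

5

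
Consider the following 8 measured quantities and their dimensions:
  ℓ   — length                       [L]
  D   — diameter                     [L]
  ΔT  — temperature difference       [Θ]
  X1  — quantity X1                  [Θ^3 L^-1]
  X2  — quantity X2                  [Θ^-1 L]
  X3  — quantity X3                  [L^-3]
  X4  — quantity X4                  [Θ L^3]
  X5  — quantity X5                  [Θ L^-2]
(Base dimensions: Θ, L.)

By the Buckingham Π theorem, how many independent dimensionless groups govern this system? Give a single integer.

6

Exponent matrix [Θ,L] × [ℓ,D,ΔT,X1,X2,X3,X4,X5]:
  Θ: [ 0  0  1  3 -1  0  1  1]
  L: [ 1  1  0 -1  1 -3  3 -2]
RREF → pivots at {ℓ,ΔT} ⇒ r = 2
n=8, r=2 ⇒ 6 dimensionless groups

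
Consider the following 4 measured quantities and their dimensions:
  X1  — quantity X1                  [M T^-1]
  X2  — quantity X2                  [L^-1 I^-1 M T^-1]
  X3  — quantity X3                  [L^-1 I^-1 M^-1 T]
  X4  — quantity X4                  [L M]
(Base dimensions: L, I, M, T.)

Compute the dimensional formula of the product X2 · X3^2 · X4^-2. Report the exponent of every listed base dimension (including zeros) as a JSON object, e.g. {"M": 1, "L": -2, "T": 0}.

Dimensional matrix (L×I×M×T by X1×X2×X3×X4):
  L: [ 0 -1 -1  1]
  I: [ 0 -1 -1  0]
  M: [ 1  1 -1  1]
  T: [-1 -1  1  0]
  [L]: (1)·-1+(2)·-1+(-2)·1 = -5
  [I]: (1)·-1+(2)·-1+(-2)·0 = -3
  [M]: (1)·1+(2)·-1+(-2)·1 = -3
  [T]: (1)·-1+(2)·1+(-2)·0 = 1
⇒ L^-5 I^-3 M^-3 T

{"L": -5, "I": -3, "M": -3, "T": 1}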